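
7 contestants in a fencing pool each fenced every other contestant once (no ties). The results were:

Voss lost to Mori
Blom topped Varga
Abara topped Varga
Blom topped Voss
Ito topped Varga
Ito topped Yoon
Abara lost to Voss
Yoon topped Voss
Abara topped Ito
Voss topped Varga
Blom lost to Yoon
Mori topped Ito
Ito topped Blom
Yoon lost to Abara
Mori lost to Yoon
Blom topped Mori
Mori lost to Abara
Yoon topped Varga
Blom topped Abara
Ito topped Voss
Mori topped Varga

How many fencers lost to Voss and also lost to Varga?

Voss beat: Varga, Abara.
Varga beat: no one.
No one was beaten by both.

0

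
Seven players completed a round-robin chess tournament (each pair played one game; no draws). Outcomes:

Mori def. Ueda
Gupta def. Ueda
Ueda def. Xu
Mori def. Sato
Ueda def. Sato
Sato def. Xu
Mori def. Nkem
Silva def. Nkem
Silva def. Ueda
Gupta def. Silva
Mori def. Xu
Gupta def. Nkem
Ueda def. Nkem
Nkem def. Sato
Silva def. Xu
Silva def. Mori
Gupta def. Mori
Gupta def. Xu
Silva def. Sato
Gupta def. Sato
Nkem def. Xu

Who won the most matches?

Gupta

Win totals: Mori 4, Nkem 2, Gupta 6, Xu 0, Ueda 3, Silva 5, Sato 1.
Gupta leads with 6 wins (next highest: 5).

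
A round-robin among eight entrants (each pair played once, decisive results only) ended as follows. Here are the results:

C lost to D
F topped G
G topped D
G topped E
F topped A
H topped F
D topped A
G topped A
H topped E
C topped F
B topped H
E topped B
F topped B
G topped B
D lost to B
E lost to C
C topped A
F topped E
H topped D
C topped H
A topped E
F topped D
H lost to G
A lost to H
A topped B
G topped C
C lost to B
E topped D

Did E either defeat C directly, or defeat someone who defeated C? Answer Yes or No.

Yes

E did not beat C directly.
E beat B, D. Of those, B beat C.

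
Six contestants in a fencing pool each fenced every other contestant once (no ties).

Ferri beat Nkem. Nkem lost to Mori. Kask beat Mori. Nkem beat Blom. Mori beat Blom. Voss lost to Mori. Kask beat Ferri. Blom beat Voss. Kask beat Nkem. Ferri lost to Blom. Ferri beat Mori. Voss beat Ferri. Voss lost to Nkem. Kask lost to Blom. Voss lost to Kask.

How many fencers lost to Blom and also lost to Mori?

Blom beat: Ferri, Voss, Kask.
Mori beat: Voss, Nkem, Blom.
Both beat: Voss — 1.

1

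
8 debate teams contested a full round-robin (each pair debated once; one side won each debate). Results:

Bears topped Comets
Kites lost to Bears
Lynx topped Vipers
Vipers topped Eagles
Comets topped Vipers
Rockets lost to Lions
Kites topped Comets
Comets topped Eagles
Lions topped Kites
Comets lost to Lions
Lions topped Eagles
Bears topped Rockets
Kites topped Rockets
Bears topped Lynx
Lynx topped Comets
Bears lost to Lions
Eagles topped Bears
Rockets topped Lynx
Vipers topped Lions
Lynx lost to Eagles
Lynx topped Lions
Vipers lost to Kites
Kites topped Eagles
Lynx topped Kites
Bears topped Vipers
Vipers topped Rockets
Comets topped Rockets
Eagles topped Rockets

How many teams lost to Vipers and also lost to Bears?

Vipers beat: Eagles, Lions, Rockets.
Bears beat: Lynx, Kites, Vipers, Comets, Rockets.
Both beat: Rockets — 1.

1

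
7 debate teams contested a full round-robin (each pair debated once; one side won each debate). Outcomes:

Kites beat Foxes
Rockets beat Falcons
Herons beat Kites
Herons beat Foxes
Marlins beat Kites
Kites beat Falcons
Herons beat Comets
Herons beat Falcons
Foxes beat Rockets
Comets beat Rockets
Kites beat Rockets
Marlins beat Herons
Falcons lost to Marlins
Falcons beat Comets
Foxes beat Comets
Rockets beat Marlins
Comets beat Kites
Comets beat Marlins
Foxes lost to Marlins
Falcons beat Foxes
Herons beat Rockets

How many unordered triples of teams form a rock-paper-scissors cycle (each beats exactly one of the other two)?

Win totals: Foxes 2, Comets 3, Falcons 2, Marlins 4, Rockets 2, Herons 5, Kites 3.
A team with w wins dominates both others in C(w,2) triples; summing gives 1 + 3 + 1 + 6 + 1 + 10 + 3 = 25 transitive triples.
Total triples C(7,3) = 35, so cyclic triples = 35 − 25 = 10.

10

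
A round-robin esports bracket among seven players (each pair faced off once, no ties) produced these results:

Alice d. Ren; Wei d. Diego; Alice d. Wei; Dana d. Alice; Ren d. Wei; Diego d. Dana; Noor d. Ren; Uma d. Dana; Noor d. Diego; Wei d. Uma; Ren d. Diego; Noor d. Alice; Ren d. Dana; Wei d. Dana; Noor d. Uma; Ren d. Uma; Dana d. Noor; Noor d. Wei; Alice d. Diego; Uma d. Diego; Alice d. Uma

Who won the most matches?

Win totals: Diego 1, Ren 4, Dana 2, Uma 2, Noor 5, Alice 4, Wei 3.
Noor leads with 5 wins (next highest: 4).

Noor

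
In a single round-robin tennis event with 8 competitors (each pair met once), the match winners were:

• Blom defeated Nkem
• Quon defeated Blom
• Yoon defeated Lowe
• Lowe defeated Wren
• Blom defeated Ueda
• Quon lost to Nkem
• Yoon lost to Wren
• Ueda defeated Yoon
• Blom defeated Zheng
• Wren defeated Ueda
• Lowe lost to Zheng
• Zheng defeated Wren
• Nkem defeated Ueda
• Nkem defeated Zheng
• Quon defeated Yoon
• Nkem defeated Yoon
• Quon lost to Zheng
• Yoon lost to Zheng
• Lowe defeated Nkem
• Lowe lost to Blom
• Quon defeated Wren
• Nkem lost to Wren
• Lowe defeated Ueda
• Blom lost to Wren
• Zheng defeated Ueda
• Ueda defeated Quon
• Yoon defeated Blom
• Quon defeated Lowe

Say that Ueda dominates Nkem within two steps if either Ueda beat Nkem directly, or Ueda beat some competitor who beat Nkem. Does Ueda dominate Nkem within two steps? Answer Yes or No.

Ueda did not beat Nkem directly.
Ueda beat Yoon, Quon, but each of them lost to Nkem. No two-step path.

No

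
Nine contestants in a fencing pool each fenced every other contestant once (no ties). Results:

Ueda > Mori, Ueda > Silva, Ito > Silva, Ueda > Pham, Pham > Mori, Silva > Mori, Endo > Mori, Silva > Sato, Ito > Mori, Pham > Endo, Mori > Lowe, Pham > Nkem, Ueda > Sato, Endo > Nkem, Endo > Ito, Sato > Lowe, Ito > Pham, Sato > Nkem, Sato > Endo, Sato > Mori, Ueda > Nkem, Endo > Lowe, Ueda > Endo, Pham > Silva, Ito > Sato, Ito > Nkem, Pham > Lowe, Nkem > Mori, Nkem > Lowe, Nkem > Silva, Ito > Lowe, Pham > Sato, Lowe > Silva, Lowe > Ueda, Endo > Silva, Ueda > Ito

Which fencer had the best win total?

Win totals: Ueda 7, Pham 6, Silva 2, Lowe 2, Endo 5, Mori 1, Ito 6, Nkem 3, Sato 4.
Ueda leads with 7 wins (next highest: 6).

Ueda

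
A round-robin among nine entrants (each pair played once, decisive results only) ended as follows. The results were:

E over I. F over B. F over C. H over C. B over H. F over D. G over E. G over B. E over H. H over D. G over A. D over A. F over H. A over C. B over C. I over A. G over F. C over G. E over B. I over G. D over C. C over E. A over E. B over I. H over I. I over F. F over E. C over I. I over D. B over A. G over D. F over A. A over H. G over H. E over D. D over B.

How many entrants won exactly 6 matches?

2

Win totals: A 3, B 4, C 3, D 3, E 4, F 6, G 6, H 3, I 4.
Exactly 6: F, G — 2 entrants.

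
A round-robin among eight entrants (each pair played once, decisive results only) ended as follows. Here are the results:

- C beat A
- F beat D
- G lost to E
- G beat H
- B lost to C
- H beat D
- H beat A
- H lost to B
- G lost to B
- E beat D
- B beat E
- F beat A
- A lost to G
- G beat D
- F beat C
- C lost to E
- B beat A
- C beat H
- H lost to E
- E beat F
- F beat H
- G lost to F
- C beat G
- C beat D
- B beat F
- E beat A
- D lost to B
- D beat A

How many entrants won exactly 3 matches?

Win totals: A 0, B 6, C 5, D 1, E 6, F 5, G 3, H 2.
Exactly 3: G — 1 entrant.

1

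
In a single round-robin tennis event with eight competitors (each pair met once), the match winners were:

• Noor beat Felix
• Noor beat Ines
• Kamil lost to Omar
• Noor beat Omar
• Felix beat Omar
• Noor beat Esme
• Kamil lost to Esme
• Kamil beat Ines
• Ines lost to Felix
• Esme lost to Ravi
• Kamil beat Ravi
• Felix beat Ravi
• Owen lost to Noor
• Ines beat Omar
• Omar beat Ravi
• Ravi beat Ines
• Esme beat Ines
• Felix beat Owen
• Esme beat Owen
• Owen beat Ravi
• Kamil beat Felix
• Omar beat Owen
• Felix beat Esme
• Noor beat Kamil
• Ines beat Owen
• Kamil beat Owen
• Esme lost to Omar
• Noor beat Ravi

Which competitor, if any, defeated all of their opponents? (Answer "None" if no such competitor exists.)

Noor

Noor has 7 wins out of 7 opponents — a perfect record.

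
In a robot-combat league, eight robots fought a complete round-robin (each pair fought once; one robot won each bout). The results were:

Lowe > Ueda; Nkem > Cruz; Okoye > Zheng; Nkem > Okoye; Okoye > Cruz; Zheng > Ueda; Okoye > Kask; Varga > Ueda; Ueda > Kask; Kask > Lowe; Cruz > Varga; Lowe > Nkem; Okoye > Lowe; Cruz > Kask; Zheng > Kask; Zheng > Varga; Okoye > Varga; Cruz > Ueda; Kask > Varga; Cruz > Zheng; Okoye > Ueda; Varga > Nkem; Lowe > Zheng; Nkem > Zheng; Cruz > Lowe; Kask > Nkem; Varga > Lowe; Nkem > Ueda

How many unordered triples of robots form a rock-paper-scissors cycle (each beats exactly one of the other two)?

13

Win totals: Kask 3, Okoye 6, Cruz 5, Nkem 4, Lowe 3, Varga 3, Ueda 1, Zheng 3.
A robot with w wins dominates both others in C(w,2) triples; summing gives 3 + 15 + 10 + 6 + 3 + 3 + 0 + 3 = 43 transitive triples.
Total triples C(8,3) = 56, so cyclic triples = 56 − 43 = 13.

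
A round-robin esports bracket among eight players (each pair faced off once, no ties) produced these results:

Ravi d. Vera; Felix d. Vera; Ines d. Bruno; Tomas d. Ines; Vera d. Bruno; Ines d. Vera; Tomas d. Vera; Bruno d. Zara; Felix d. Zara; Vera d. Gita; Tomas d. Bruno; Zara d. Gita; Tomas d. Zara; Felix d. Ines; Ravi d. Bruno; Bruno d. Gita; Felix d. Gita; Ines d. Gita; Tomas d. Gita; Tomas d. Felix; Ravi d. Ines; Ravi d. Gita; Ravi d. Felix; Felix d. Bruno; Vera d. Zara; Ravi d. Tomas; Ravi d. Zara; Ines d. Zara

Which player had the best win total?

Ravi

Win totals: Felix 5, Ines 4, Ravi 7, Gita 0, Vera 3, Zara 1, Tomas 6, Bruno 2.
Ravi leads with 7 wins (next highest: 6).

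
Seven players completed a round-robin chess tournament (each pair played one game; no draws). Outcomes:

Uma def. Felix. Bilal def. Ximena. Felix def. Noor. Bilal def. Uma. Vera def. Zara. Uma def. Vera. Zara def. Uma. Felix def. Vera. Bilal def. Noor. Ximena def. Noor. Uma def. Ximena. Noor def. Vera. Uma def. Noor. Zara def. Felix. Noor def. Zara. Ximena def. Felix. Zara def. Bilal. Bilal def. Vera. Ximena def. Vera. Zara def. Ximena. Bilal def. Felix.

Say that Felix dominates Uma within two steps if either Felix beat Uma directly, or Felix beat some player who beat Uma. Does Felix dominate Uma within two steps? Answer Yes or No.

Felix did not beat Uma directly.
Felix beat Vera, Noor, but each of them lost to Uma. No two-step path.

No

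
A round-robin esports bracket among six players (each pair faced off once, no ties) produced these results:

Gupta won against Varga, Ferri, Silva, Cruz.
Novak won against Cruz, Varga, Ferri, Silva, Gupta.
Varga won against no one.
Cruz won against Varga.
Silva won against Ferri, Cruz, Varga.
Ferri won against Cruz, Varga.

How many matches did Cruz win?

1

Cruz's results: beat Varga; lost to Silva, Ferri, Novak, Gupta.
That is 1 win.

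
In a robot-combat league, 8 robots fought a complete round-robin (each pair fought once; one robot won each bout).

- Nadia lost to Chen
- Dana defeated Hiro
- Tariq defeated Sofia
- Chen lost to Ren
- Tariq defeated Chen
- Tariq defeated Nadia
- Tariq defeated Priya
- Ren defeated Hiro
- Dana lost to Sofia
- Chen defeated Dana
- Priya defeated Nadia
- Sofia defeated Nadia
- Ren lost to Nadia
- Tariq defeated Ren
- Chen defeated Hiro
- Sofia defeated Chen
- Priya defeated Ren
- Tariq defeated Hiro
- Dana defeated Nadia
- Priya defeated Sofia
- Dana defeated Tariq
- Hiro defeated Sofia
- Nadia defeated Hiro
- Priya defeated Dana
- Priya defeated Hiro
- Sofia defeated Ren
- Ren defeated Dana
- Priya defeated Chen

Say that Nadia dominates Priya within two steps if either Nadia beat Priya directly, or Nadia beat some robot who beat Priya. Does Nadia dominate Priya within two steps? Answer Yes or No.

No

Nadia did not beat Priya directly.
Nadia beat Ren, Hiro, but each of them lost to Priya. No two-step path.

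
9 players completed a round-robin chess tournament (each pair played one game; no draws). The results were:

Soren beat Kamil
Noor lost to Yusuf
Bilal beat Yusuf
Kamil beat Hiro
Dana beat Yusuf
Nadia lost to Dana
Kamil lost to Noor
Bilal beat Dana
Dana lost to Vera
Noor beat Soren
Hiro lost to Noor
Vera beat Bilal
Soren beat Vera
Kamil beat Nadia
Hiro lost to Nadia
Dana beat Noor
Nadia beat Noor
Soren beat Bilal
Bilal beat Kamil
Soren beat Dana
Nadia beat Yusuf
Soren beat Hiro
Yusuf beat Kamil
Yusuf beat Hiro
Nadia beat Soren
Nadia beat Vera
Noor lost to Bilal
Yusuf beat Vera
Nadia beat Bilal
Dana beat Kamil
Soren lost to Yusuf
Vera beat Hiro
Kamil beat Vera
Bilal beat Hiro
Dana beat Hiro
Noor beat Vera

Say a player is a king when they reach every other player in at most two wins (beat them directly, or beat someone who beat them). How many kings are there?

6

Soren reaches everyone (king).
Kamil reaches everyone (king).
Nadia reaches everyone (king).
Noor cannot reach Yusuf in two steps.
Bilal reaches everyone (king).
Dana reaches everyone (king).
Hiro cannot reach Soren, Kamil, Nadia, Noor, Bilal, Dana, Yusuf, Vera in two steps.
Yusuf reaches everyone (king).
Vera cannot reach Soren in two steps.
Kings: Soren, Kamil, Nadia, Bilal, Dana, Yusuf — 6.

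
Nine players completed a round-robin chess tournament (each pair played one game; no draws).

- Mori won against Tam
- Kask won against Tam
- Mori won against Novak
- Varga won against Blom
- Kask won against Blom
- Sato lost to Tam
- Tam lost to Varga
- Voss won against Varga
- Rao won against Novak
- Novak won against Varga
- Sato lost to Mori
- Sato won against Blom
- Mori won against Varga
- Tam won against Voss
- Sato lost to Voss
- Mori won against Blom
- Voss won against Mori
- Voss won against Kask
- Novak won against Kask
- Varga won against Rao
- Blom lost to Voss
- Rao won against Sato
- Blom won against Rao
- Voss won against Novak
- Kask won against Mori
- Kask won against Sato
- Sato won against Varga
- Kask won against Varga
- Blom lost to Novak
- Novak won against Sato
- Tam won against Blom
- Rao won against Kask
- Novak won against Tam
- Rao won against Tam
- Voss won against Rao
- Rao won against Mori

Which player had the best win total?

Voss

Win totals: Kask 5, Rao 5, Blom 1, Mori 5, Voss 7, Varga 3, Novak 5, Sato 2, Tam 3.
Voss leads with 7 wins (next highest: 5).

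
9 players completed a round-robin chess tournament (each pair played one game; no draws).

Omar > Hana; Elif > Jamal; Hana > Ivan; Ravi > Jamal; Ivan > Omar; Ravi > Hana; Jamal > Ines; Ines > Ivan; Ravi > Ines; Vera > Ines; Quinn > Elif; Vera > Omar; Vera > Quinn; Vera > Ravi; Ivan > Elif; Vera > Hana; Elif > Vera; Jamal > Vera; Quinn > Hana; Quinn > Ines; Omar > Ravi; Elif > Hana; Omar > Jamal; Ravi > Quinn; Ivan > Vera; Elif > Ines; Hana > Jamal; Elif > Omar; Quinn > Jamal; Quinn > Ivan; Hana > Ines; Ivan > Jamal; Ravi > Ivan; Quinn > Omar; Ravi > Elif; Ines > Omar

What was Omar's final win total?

3

Omar's results: beat Ravi, Jamal, Hana; lost to Ivan, Vera, Quinn, Elif, Ines.
That is 3 wins.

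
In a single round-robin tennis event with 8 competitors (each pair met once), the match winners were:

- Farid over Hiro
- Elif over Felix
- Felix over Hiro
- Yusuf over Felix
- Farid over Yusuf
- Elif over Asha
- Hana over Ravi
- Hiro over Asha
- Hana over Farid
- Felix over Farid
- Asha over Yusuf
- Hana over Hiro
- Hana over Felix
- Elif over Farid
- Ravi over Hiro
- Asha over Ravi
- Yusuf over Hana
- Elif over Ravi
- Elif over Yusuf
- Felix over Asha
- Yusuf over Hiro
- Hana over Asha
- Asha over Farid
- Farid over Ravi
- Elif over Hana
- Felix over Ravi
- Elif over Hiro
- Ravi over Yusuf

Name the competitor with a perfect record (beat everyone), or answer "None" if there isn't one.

Elif has 7 wins out of 7 opponents — a perfect record.

Elif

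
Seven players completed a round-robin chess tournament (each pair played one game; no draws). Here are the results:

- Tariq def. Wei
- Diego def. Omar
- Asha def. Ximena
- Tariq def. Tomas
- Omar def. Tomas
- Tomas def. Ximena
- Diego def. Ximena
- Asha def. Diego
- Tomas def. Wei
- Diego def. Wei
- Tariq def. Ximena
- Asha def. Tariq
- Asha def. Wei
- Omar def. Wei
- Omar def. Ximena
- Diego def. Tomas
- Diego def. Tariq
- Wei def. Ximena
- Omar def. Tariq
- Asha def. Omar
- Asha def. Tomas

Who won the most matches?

Win totals: Tariq 3, Tomas 2, Asha 6, Omar 4, Ximena 0, Diego 5, Wei 1.
Asha leads with 6 wins (next highest: 5).

Asha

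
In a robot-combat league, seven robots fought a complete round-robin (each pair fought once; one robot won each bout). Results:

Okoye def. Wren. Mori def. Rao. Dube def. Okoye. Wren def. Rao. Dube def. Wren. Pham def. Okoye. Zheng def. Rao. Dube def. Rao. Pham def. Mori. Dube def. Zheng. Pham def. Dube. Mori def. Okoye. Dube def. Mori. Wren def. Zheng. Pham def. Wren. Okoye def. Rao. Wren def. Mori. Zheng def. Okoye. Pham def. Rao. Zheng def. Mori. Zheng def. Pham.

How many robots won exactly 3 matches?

Win totals: Zheng 4, Mori 2, Rao 0, Wren 3, Okoye 2, Pham 5, Dube 5.
Exactly 3: Wren — 1 robot.

1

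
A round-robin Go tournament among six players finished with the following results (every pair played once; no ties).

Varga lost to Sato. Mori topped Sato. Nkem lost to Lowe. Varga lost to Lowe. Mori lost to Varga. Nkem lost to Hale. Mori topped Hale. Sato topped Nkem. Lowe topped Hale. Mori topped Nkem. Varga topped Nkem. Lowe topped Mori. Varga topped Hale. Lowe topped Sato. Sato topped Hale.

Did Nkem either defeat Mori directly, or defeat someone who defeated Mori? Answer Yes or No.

Nkem did not beat Mori directly.
Nkem beat no one, so there is no intermediate player.

No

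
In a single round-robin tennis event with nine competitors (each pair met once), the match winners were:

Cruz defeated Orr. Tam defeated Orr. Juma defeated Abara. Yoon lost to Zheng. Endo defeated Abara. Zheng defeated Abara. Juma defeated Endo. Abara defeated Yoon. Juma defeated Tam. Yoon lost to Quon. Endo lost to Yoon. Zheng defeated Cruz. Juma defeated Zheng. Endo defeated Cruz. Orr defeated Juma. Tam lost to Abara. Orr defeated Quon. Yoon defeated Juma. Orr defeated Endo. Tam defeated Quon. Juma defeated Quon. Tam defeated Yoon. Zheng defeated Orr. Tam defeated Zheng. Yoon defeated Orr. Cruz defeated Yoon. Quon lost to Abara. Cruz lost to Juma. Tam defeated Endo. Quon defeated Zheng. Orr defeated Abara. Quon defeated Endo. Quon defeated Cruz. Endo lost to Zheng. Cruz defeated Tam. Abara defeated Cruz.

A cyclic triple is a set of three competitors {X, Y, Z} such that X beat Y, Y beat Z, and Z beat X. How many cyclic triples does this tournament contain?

24

Win totals: Abara 4, Zheng 5, Orr 4, Yoon 3, Juma 6, Cruz 3, Quon 4, Tam 5, Endo 2.
A competitor with w wins dominates both others in C(w,2) triples; summing gives 6 + 10 + 6 + 3 + 15 + 3 + 6 + 10 + 1 = 60 transitive triples.
Total triples C(9,3) = 84, so cyclic triples = 84 − 60 = 24.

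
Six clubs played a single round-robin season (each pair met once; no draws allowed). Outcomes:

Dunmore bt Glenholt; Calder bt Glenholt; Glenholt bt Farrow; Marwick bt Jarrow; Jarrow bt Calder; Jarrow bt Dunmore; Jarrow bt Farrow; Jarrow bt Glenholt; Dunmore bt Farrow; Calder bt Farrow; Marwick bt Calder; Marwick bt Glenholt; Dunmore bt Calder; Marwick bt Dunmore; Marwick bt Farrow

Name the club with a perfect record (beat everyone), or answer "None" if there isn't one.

Marwick

Marwick has 5 wins out of 5 opponents — a perfect record.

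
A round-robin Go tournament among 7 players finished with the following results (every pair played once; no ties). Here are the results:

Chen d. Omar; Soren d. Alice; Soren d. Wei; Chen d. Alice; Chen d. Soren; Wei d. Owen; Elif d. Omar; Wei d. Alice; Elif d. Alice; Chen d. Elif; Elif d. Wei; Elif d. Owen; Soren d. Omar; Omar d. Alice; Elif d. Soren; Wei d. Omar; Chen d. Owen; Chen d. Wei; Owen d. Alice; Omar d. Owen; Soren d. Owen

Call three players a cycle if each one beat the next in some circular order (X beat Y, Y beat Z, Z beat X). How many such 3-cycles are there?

0

Win totals: Owen 1, Soren 4, Chen 6, Wei 3, Omar 2, Elif 5, Alice 0.
A player with w wins dominates both others in C(w,2) triples; summing gives 0 + 6 + 15 + 3 + 1 + 10 + 0 = 35 transitive triples.
Total triples C(7,3) = 35, so cyclic triples = 35 − 35 = 0.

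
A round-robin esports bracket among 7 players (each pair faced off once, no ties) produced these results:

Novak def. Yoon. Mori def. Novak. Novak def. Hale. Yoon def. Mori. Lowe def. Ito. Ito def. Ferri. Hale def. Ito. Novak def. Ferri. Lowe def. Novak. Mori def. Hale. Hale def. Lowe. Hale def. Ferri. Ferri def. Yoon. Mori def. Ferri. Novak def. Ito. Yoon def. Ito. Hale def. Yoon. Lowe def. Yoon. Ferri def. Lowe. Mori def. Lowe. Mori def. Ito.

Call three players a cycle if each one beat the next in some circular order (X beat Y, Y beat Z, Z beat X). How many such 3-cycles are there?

Win totals: Hale 4, Ito 1, Mori 5, Novak 4, Lowe 3, Ferri 2, Yoon 2.
A player with w wins dominates both others in C(w,2) triples; summing gives 6 + 0 + 10 + 6 + 3 + 1 + 1 = 27 transitive triples.
Total triples C(7,3) = 35, so cyclic triples = 35 − 27 = 8.

8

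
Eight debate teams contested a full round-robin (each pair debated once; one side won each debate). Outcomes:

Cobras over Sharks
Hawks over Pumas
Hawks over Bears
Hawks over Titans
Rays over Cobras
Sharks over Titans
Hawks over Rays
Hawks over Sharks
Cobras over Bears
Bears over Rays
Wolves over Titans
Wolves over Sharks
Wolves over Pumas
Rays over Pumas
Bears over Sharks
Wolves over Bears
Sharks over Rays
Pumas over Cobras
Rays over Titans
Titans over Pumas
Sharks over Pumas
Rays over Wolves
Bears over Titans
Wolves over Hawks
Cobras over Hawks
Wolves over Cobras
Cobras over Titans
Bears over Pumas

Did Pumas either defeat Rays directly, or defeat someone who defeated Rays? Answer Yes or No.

No

Pumas did not beat Rays directly.
Pumas beat Cobras, but each of them lost to Rays. No two-step path.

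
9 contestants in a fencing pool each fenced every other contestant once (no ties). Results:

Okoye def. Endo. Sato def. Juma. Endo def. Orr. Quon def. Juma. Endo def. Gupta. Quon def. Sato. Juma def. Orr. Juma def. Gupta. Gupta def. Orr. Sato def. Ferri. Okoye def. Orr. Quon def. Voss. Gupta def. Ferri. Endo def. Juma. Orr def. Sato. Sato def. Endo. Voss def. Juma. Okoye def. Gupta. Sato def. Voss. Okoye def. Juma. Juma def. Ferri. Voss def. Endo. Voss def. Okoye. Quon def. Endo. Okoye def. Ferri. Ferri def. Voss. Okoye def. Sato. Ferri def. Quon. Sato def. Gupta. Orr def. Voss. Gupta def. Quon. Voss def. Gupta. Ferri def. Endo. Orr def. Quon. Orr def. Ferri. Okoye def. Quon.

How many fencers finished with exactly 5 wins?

Win totals: Juma 3, Orr 4, Quon 4, Sato 5, Okoye 7, Gupta 3, Endo 3, Ferri 3, Voss 4.
Exactly 5: Sato — 1 fencer.

1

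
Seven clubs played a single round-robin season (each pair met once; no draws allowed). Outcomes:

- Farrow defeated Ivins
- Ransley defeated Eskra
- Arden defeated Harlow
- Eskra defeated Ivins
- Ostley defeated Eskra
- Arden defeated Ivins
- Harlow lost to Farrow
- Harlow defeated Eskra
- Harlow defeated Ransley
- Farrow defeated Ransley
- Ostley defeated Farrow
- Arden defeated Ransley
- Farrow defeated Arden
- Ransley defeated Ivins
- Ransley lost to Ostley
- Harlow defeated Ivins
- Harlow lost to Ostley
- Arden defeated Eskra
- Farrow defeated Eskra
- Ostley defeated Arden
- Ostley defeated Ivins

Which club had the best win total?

Win totals: Ostley 6, Eskra 1, Harlow 3, Ivins 0, Arden 4, Farrow 5, Ransley 2.
Ostley leads with 6 wins (next highest: 5).

Ostley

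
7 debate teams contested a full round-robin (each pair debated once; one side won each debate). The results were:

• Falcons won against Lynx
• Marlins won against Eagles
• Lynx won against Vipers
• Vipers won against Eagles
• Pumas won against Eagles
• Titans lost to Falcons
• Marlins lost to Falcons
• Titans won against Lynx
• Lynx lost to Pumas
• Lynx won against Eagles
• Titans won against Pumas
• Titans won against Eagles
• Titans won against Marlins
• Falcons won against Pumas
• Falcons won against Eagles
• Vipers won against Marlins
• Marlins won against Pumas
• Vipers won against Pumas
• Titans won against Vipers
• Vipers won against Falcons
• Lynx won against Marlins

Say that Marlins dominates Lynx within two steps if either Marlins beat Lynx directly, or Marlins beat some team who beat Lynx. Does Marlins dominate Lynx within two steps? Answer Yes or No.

Marlins did not beat Lynx directly.
Marlins beat Eagles, Pumas. Of those, Pumas beat Lynx.

Yes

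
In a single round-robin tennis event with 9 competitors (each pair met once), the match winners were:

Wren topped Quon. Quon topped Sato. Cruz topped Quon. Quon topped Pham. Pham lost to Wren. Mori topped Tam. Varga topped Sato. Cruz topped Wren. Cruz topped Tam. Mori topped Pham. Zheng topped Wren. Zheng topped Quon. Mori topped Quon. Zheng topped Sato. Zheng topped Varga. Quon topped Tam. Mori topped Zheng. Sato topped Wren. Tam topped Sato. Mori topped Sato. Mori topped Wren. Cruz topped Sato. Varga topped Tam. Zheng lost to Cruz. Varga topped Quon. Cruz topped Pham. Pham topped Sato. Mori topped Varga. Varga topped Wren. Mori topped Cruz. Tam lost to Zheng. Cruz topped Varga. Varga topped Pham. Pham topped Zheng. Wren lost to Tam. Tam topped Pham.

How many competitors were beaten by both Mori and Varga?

Mori beat: Sato, Varga, Tam, Zheng, Cruz, Pham, Quon, Wren.
Varga beat: Sato, Tam, Pham, Quon, Wren.
Both beat: Sato, Tam, Pham, Quon, Wren — 5.

5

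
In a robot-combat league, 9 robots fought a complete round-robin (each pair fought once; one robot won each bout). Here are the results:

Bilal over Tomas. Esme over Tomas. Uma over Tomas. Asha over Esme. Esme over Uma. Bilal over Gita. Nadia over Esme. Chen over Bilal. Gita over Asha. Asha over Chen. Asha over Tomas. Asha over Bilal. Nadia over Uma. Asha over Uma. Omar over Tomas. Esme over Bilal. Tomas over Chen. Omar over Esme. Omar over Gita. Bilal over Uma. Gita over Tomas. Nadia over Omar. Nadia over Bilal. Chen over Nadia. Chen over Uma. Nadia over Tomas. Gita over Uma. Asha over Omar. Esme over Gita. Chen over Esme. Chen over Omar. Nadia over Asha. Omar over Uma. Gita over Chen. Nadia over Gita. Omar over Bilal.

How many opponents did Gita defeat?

Gita's results: beat Uma, Asha, Tomas, Chen; lost to Omar, Bilal, Nadia, Esme.
That is 4 wins.

4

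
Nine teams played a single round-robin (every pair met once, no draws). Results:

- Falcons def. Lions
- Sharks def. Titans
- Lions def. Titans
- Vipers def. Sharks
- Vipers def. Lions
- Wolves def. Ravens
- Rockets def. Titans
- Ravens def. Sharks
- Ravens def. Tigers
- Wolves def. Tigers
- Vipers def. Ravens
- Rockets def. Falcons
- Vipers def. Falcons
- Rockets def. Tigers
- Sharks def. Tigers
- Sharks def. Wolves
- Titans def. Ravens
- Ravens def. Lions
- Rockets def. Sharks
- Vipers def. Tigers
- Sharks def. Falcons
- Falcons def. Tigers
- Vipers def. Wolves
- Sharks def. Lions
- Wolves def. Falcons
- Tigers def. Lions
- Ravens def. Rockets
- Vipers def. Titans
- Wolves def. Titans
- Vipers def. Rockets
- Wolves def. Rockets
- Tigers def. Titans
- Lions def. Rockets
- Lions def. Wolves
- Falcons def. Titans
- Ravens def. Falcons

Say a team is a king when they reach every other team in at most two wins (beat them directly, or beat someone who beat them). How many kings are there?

Rockets cannot reach Vipers in two steps.
Titans cannot reach Vipers, Wolves in two steps.
Vipers reaches everyone (king).
Ravens cannot reach Vipers in two steps.
Tigers cannot reach Vipers, Falcons, Sharks in two steps.
Lions cannot reach Vipers in two steps.
Wolves cannot reach Vipers in two steps.
Falcons cannot reach Vipers, Sharks in two steps.
Sharks cannot reach Vipers in two steps.
Kings: Vipers — 1.

1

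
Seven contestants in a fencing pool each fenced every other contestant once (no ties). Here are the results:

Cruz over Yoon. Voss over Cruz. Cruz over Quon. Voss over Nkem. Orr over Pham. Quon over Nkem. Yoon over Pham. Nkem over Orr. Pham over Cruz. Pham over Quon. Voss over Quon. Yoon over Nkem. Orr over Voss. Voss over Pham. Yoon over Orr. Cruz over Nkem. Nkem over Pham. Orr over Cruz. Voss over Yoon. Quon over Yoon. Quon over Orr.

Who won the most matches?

Win totals: Pham 2, Orr 3, Yoon 3, Voss 5, Cruz 3, Nkem 2, Quon 3.
Voss leads with 5 wins (next highest: 3).

Voss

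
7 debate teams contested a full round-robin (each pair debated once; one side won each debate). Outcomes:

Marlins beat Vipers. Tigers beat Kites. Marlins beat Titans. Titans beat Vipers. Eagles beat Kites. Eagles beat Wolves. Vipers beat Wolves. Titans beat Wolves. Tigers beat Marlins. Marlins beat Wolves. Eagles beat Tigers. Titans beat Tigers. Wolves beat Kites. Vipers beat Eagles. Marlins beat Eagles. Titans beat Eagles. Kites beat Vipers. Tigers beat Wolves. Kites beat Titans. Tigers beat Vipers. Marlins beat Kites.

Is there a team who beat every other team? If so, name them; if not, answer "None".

Highest win total is Marlins with 5 (out of 6 possible).
Marlins lost to Tigers, so no team went undefeated.

None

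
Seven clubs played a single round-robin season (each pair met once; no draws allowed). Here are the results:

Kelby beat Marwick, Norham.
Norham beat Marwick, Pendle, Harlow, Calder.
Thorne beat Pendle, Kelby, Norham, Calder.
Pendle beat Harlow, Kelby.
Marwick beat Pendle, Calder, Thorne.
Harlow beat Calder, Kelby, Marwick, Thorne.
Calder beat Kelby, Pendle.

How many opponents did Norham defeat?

4

Norham's results: beat Harlow, Pendle, Marwick, Calder; lost to Thorne, Kelby.
That is 4 wins.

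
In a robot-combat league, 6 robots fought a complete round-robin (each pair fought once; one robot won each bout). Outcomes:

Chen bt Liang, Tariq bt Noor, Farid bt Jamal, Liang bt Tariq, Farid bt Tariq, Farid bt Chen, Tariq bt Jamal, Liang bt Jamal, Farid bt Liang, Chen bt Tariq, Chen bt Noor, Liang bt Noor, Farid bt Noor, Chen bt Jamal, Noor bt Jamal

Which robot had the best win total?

Win totals: Farid 5, Tariq 2, Liang 3, Noor 1, Chen 4, Jamal 0.
Farid leads with 5 wins (next highest: 4).

Farid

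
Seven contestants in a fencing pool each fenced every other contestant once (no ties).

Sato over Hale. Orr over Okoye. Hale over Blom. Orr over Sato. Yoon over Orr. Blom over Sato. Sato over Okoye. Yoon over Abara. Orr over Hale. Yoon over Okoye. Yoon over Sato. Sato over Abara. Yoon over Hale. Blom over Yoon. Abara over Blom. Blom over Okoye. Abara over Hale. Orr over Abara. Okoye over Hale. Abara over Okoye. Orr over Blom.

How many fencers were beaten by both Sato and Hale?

0

Sato beat: Abara, Hale, Okoye.
Hale beat: Blom.
No one was beaten by both.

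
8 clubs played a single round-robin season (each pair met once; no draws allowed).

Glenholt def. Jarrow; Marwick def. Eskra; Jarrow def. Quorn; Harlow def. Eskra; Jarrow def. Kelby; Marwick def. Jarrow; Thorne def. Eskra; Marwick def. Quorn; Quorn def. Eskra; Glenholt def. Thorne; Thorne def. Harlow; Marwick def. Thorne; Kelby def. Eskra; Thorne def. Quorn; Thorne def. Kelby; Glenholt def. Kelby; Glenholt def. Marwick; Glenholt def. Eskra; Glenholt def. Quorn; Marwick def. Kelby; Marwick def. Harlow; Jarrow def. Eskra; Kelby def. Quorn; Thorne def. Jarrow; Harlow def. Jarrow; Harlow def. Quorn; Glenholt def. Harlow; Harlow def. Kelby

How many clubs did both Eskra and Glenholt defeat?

0

Eskra beat: no one.
Glenholt beat: Eskra, Kelby, Thorne, Harlow, Quorn, Jarrow, Marwick.
No one was beaten by both.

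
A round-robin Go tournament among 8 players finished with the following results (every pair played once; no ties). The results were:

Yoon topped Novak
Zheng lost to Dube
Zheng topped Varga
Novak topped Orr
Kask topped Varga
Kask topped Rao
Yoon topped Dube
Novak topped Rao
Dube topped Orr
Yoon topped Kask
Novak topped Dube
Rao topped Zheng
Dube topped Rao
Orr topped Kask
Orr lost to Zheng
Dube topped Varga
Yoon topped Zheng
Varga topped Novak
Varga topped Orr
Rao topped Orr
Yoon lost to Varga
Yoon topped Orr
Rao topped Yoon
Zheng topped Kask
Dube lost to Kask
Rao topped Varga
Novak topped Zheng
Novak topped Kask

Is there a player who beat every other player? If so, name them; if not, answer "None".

Highest win total is Yoon with 5 (out of 7 possible).
Yoon lost to Varga, Rao, so no player went undefeated.

None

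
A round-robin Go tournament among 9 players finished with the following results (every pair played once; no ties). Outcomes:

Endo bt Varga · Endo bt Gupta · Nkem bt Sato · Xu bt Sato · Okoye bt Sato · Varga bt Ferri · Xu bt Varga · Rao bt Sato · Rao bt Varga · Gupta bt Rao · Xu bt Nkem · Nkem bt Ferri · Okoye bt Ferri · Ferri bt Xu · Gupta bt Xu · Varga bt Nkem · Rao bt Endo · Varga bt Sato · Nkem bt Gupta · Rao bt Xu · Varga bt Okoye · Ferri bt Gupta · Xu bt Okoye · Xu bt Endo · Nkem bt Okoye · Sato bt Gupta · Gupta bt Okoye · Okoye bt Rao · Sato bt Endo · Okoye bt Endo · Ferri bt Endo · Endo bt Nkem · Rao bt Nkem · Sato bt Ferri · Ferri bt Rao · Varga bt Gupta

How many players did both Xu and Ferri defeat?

1

Xu beat: Endo, Okoye, Varga, Nkem, Sato.
Ferri beat: Rao, Endo, Gupta, Xu.
Both beat: Endo — 1.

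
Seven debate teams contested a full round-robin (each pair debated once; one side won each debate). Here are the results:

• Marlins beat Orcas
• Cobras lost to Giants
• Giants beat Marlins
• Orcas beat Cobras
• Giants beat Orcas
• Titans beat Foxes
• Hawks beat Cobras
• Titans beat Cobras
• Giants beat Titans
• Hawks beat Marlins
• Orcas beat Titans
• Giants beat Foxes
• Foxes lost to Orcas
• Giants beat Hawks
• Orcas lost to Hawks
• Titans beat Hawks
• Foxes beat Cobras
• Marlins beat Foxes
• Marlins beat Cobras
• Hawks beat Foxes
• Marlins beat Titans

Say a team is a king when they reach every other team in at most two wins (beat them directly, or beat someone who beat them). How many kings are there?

Giants reaches everyone (king).
Hawks cannot reach Giants in two steps.
Orcas cannot reach Giants, Marlins in two steps.
Titans cannot reach Giants in two steps.
Cobras cannot reach Giants, Hawks, Orcas, Titans, Marlins, Foxes in two steps.
Marlins cannot reach Giants in two steps.
Foxes cannot reach Giants, Hawks, Orcas, Titans, Marlins in two steps.
Kings: Giants — 1.

1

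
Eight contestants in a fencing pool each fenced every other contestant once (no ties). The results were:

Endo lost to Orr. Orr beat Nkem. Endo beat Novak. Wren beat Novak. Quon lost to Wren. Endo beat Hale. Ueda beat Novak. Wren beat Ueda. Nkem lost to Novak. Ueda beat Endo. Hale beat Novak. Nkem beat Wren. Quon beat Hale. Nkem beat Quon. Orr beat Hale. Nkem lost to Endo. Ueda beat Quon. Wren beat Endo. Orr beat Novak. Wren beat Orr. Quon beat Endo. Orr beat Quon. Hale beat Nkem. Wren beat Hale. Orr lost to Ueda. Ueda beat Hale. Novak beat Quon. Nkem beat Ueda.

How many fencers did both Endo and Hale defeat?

2

Endo beat: Nkem, Novak, Hale.
Hale beat: Nkem, Novak.
Both beat: Nkem, Novak — 2.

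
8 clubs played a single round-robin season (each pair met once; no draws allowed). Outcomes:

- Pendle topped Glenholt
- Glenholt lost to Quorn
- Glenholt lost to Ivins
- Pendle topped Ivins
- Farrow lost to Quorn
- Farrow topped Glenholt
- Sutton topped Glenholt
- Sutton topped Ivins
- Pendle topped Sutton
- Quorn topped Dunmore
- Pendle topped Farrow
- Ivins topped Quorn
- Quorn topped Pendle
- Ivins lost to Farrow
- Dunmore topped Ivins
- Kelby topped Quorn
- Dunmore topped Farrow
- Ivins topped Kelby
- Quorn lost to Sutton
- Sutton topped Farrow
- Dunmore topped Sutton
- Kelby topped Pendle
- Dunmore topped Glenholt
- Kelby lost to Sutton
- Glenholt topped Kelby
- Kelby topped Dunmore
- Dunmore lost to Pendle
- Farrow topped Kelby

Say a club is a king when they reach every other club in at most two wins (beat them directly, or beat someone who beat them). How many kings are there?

Pendle reaches everyone (king).
Farrow cannot reach Sutton in two steps.
Ivins cannot reach Sutton in two steps.
Glenholt cannot reach Farrow, Ivins, Sutton in two steps.
Kelby reaches everyone (king).
Sutton reaches everyone (king).
Dunmore cannot reach Pendle in two steps.
Quorn reaches everyone (king).
Kings: Pendle, Kelby, Sutton, Quorn — 4.

4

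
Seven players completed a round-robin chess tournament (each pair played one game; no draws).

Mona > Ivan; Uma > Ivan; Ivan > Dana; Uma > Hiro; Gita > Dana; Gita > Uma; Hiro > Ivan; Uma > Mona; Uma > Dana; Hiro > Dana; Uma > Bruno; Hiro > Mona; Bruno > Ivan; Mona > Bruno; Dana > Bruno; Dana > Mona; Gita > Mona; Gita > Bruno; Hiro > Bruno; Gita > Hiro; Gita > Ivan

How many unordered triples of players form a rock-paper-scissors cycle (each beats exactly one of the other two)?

2

Win totals: Dana 2, Uma 5, Bruno 1, Hiro 4, Ivan 1, Mona 2, Gita 6.
A player with w wins dominates both others in C(w,2) triples; summing gives 1 + 10 + 0 + 6 + 0 + 1 + 15 = 33 transitive triples.
Total triples C(7,3) = 35, so cyclic triples = 35 − 33 = 2.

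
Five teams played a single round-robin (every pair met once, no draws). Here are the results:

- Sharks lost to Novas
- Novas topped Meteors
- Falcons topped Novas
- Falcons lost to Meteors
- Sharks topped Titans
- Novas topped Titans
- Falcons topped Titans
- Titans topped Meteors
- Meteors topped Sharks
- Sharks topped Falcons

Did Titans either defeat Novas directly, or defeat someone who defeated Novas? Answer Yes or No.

Titans did not beat Novas directly.
Titans beat Meteors, but each of them lost to Novas. No two-step path.

No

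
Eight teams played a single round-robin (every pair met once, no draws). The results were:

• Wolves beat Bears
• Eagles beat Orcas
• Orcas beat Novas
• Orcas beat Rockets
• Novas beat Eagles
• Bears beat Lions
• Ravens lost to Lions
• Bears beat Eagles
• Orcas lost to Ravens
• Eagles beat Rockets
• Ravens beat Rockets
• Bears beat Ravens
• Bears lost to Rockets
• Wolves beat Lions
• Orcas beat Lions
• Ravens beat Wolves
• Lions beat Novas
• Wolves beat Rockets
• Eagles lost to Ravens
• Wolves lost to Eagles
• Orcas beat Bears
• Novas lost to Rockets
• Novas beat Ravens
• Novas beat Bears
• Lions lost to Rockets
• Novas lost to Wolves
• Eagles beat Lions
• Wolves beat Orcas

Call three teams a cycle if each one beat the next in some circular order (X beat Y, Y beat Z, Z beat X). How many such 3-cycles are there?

Win totals: Rockets 3, Bears 3, Eagles 4, Ravens 4, Novas 3, Wolves 5, Orcas 4, Lions 2.
A team with w wins dominates both others in C(w,2) triples; summing gives 3 + 3 + 6 + 6 + 3 + 10 + 6 + 1 = 38 transitive triples.
Total triples C(8,3) = 56, so cyclic triples = 56 − 38 = 18.

18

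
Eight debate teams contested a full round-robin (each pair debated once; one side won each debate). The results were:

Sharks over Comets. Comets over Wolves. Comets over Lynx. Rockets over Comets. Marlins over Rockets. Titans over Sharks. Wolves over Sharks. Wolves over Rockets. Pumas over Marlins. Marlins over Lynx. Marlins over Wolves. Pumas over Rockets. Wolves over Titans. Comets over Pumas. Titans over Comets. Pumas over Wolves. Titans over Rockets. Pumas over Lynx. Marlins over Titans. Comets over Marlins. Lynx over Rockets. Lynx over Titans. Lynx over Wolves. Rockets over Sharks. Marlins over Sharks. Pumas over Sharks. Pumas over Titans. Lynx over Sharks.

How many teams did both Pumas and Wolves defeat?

3

Pumas beat: Wolves, Lynx, Marlins, Sharks, Titans, Rockets.
Wolves beat: Sharks, Titans, Rockets.
Both beat: Sharks, Titans, Rockets — 3.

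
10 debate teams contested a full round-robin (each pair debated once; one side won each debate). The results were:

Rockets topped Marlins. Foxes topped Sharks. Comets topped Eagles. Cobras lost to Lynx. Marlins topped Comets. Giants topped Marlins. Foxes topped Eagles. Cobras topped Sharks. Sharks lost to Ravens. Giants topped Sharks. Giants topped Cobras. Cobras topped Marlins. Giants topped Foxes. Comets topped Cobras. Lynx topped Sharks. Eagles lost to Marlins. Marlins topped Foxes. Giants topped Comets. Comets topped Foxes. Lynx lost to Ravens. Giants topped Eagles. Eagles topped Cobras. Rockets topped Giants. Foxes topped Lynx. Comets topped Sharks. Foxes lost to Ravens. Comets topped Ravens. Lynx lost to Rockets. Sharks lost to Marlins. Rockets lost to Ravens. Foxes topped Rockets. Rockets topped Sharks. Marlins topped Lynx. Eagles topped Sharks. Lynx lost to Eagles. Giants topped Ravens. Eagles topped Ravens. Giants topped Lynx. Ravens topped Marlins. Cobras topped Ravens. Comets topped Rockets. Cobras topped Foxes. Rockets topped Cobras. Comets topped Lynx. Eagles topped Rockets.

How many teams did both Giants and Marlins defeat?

5

Giants beat: Lynx, Eagles, Marlins, Cobras, Ravens, Foxes, Sharks, Comets.
Marlins beat: Lynx, Eagles, Foxes, Sharks, Comets.
Both beat: Lynx, Eagles, Foxes, Sharks, Comets — 5.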